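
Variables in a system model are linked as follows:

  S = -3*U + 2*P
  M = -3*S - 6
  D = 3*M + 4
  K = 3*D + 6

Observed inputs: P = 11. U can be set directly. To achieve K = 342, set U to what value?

Substituting into the S equation gives S = -3*U + 22.
Substituting into the M equation gives M = 9*U - 72.
This gives D = 27*U - 212.
So K = 81*U - 630.
Solve 81*U - 630 = 342: U = (342 + 630) / 81 = 12.

U = 12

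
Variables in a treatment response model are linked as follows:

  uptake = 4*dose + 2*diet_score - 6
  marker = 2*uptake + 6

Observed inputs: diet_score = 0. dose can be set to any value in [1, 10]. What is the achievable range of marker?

2 to 74

Substituting into the uptake equation gives uptake = 4*dose - 6.
marker becomes 8*dose - 6.
Linear in dose, so extremes are at the endpoints: dose = 1 gives marker = 2; dose = 10 gives marker = 74.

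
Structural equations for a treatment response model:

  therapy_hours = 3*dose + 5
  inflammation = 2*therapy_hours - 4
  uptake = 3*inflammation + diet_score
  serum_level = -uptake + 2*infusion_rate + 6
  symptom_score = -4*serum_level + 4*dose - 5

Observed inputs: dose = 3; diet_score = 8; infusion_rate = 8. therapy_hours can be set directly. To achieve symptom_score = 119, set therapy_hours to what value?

therapy_hours = 9

Intervening on therapy_hours fixes its value directly, overriding its dependence on dose.
Substituting into the uptake equation gives uptake = 6*therapy_hours - 4.
Substituting into the serum_level equation gives serum_level = -6*therapy_hours + 26.
Substituting into the symptom_score equation gives symptom_score = 24*therapy_hours - 97.
Solve 24*therapy_hours - 97 = 119: therapy_hours = (119 + 97) / 24 = 9.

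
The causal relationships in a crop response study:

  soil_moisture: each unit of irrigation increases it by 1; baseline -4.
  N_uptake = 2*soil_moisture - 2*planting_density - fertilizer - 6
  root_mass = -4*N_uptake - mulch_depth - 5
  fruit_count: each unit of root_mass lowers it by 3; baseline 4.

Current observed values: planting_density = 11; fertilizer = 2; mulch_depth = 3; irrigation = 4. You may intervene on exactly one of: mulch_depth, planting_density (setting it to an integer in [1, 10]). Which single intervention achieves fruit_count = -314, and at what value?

set mulch_depth = 9

Intervening on mulch_depth: with other inputs at their observed values, fruit_count = 3*mulch_depth - 341. Solving for -314 gives mulch_depth = 9, within [1, 10].
Intervening on planting_density: fruit_count = -24*planting_density - 68. Reaching -314 requires planting_density = 41/4, not an integer.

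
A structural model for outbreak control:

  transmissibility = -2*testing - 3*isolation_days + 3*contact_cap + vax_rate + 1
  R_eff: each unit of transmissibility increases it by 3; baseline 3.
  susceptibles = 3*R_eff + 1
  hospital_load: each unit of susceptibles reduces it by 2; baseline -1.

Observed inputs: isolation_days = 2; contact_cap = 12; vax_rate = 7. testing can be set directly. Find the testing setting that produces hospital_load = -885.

testing = -5

Substituting into the transmissibility equation gives transmissibility = -2*testing + 38.
Substituting into the R_eff equation gives R_eff = -6*testing + 117.
So susceptibles = -18*testing + 352.
Substituting into the hospital_load equation gives hospital_load = 36*testing - 705.
Solve 36*testing - 705 = -885: testing = (-885 + 705) / 36 = -5.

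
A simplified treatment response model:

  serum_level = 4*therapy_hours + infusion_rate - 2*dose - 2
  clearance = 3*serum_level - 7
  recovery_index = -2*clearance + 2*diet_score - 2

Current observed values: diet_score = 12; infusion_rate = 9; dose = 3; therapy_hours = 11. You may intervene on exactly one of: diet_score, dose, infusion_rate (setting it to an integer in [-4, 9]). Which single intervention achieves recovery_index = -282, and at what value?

Intervening on diet_score: recovery_index = 2*diet_score - 258. Reaching -282 requires diet_score = -12, outside [-4, 9].
Intervening on dose: with other inputs at their observed values, recovery_index = 12*dose - 270. Solving for -282 gives dose = -1, within [-4, 9].
Intervening on infusion_rate: recovery_index = -6*infusion_rate - 180. Reaching -282 requires infusion_rate = 17, outside [-4, 9].

set dose = -1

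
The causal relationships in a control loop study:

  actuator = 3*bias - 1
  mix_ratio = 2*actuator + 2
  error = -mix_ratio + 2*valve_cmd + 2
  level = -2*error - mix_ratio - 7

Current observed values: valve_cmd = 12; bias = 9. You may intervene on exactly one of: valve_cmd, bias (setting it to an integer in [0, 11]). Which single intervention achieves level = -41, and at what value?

set bias = 3

Intervening on valve_cmd: level = -4*valve_cmd + 43. Reaching -41 requires valve_cmd = 21, outside [0, 11].
Intervening on bias: with other inputs at their observed values, level = 6*bias - 59. Solving for -41 gives bias = 3, within [0, 11].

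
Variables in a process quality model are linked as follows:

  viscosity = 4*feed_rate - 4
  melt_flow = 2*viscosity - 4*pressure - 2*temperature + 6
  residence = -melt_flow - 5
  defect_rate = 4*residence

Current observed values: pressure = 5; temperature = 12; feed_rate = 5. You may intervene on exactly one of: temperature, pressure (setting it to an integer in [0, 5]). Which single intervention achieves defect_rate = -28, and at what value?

set pressure = 3

Intervening on temperature: defect_rate = 8*temperature - 92. Reaching -28 requires temperature = 8, outside [0, 5].
Intervening on pressure: with other inputs at their observed values, defect_rate = 16*pressure - 76. Solving for -28 gives pressure = 3, within [0, 5].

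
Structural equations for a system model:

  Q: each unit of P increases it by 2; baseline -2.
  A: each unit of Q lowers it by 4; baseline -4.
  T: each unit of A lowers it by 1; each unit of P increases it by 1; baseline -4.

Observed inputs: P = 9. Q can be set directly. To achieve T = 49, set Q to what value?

Intervening on Q fixes its value directly, overriding its dependence on P.
Substituting into the T equation gives T = 4*Q + 9.
Solve 4*Q + 9 = 49: Q = (49 - 9) / 4 = 10.

Q = 10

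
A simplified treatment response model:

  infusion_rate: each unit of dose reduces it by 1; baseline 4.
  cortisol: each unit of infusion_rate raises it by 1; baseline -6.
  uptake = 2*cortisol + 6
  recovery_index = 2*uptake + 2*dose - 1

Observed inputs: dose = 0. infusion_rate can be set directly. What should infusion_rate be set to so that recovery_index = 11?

Intervening on infusion_rate fixes its value directly, overriding its dependence on dose.
Substituting into the uptake equation gives uptake = 2*infusion_rate - 6.
Substituting into the recovery_index equation gives recovery_index = 4*infusion_rate - 13.
Solve 4*infusion_rate - 13 = 11: infusion_rate = (11 + 13) / 4 = 6.

infusion_rate = 6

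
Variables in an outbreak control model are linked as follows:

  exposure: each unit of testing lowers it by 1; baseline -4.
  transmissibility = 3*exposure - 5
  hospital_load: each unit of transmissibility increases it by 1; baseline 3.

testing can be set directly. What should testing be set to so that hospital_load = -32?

Substituting into the transmissibility equation gives transmissibility = -3*testing - 17.
Substituting into the hospital_load equation gives hospital_load = -3*testing - 14.
Solve -3*testing - 14 = -32: testing = (-32 + 14) / -3 = 6.

testing = 6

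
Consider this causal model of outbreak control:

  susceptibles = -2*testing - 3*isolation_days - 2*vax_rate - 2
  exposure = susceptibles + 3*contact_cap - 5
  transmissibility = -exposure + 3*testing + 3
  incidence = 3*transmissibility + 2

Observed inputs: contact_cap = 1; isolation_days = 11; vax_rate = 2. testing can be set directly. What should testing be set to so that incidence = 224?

testing = 6

Substituting into the susceptibles equation gives susceptibles = -2*testing - 39.
Substituting into the exposure equation gives exposure = -2*testing - 41.
This gives transmissibility = 5*testing + 44.
incidence becomes 15*testing + 134.
Solve 15*testing + 134 = 224: testing = (224 - 134) / 15 = 6.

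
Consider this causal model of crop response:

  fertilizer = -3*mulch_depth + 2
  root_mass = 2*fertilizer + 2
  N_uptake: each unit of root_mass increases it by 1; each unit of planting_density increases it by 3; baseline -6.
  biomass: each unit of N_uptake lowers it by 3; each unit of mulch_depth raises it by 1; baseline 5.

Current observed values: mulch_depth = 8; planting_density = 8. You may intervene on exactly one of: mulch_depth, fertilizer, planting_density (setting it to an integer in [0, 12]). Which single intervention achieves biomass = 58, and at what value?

set planting_density = 11

Intervening on mulch_depth: biomass = 19*mulch_depth - 67. Reaching 58 requires mulch_depth = 125/19, not an integer.
Intervening on fertilizer: biomass = -6*fertilizer - 47. Reaching 58 requires fertilizer = -35/2, not an integer.
Intervening on planting_density: with other inputs at their observed values, biomass = -9*planting_density + 157. Solving for 58 gives planting_density = 11, within [0, 12].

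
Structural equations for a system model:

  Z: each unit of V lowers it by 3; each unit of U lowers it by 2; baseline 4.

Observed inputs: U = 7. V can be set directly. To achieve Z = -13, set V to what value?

V = 1

Substituting into the Z equation gives Z = -3*V - 10.
Solve -3*V - 10 = -13: V = (-13 + 10) / -3 = 1.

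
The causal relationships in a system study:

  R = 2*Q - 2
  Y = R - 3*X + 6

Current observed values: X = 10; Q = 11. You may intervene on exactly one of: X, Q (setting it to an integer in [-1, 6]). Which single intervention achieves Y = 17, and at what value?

Intervening on X: with other inputs at their observed values, Y = -3*X + 26. Solving for 17 gives X = 3, within [-1, 6].
Intervening on Q: Y = 2*Q - 26. Reaching 17 requires Q = 43/2, not an integer.

set X = 3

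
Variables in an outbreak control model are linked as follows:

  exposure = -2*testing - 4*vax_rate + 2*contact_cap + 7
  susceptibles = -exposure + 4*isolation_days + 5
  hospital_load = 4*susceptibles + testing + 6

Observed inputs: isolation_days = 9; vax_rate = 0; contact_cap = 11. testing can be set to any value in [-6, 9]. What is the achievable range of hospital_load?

0 to 135

Substituting into the exposure equation gives exposure = -2*testing + 29.
This gives susceptibles = 2*testing + 12.
Substituting into the hospital_load equation gives hospital_load = 9*testing + 54.
Linear in testing, so extremes are at the endpoints: testing = -6 gives hospital_load = 0; testing = 9 gives hospital_load = 135.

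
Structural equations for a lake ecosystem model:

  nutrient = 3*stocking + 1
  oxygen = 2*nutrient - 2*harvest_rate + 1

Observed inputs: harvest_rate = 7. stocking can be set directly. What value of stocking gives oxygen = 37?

Substituting into the oxygen equation gives oxygen = 6*stocking - 11.
Solve 6*stocking - 11 = 37: stocking = (37 + 11) / 6 = 8.

stocking = 8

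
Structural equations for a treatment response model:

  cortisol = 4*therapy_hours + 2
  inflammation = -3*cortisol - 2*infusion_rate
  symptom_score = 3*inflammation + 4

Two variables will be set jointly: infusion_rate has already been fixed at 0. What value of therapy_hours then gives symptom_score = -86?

therapy_hours = 2

With infusion_rate held at 0:
Substituting into the inflammation equation gives inflammation = -12*therapy_hours - 6.
Substituting into the symptom_score equation gives symptom_score = -36*therapy_hours - 14.
Solve -36*therapy_hours - 14 = -86: therapy_hours = (-86 + 14) / -36 = 2.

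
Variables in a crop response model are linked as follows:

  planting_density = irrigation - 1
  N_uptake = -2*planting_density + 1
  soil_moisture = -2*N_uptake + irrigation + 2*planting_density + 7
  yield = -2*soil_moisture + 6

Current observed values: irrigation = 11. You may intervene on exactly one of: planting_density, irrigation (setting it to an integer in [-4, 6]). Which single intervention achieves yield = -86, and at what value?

Intervening on planting_density: with other inputs at their observed values, yield = -12*planting_density - 26. Solving for -86 gives planting_density = 5, within [-4, 6].
Intervening on irrigation: yield = -14*irrigation + 8. Reaching -86 requires irrigation = 47/7, not an integer.

set planting_density = 5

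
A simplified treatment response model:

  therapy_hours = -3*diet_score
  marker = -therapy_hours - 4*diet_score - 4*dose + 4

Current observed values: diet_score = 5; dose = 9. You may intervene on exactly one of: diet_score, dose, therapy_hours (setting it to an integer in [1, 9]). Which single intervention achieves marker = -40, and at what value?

Intervening on diet_score: with other inputs at their observed values, marker = -diet_score - 32. Solving for -40 gives diet_score = 8, within [1, 9].
Intervening on dose: marker = -4*dose - 1. Reaching -40 requires dose = 39/4, not an integer.
Intervening on therapy_hours: marker = -therapy_hours - 52. Reaching -40 requires therapy_hours = -12, outside [1, 9].

set diet_score = 8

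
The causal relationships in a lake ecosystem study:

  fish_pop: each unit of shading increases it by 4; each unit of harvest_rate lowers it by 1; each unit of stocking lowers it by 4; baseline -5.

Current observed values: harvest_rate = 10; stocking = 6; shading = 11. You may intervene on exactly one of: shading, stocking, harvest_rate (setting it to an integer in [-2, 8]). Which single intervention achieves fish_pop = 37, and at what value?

Intervening on shading: fish_pop = 4*shading - 39. Reaching 37 requires shading = 19, outside [-2, 8].
Intervening on stocking: with other inputs at their observed values, fish_pop = -4*stocking + 29. Solving for 37 gives stocking = -2, within [-2, 8].
Intervening on harvest_rate: fish_pop = -harvest_rate + 15. Reaching 37 requires harvest_rate = -22, outside [-2, 8].

set stocking = -2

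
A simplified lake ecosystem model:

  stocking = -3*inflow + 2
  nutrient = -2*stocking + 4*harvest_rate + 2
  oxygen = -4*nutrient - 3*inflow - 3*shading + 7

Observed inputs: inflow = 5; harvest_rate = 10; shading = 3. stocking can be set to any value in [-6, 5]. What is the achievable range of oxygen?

Intervening on stocking fixes its value directly, overriding its dependence on inflow.
Substituting into the nutrient equation gives nutrient = -2*stocking + 42.
Substituting into the oxygen equation gives oxygen = 8*stocking - 185.
Linear in stocking, so extremes are at the endpoints: stocking = -6 gives oxygen = -233; stocking = 5 gives oxygen = -145.

-233 to -145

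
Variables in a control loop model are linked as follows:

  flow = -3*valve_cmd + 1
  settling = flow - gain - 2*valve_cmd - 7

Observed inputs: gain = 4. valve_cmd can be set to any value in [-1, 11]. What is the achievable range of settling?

-65 to -5

Substituting into the settling equation gives settling = -5*valve_cmd - 10.
Linear in valve_cmd, so extremes are at the endpoints: valve_cmd = -1 gives settling = -5; valve_cmd = 11 gives settling = -65.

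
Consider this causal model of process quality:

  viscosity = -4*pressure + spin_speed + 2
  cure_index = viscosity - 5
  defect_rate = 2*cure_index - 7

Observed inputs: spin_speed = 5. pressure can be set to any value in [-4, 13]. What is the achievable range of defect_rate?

Substituting into the viscosity equation gives viscosity = -4*pressure + 7.
So cure_index = -4*pressure + 2.
So defect_rate = -8*pressure - 3.
Linear in pressure, so extremes are at the endpoints: pressure = -4 gives defect_rate = 29; pressure = 13 gives defect_rate = -107.

-107 to 29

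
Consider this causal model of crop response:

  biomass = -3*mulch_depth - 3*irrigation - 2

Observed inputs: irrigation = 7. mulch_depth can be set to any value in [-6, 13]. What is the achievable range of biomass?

-62 to -5

Substituting into the biomass equation gives biomass = -3*mulch_depth - 23.
Linear in mulch_depth, so extremes are at the endpoints: mulch_depth = -6 gives biomass = -5; mulch_depth = 13 gives biomass = -62.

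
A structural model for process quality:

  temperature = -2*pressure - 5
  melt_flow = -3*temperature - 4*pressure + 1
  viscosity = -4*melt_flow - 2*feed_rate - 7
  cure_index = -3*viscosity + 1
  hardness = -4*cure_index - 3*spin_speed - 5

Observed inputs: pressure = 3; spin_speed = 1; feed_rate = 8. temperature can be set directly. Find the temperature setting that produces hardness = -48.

Intervening on temperature fixes its value directly, overriding its dependence on pressure.
Substituting into the melt_flow equation gives melt_flow = -3*temperature - 11.
So viscosity = 12*temperature + 21.
cure_index becomes -36*temperature - 62.
So hardness = 144*temperature + 240.
Solve 144*temperature + 240 = -48: temperature = (-48 - 240) / 144 = -2.

temperature = -2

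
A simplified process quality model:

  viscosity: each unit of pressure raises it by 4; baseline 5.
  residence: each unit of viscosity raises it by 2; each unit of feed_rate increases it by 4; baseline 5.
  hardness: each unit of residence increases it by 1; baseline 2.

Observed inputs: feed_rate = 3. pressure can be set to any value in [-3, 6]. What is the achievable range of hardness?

Substituting into the residence equation gives residence = 8*pressure + 27.
Substituting into the hardness equation gives hardness = 8*pressure + 29.
Linear in pressure, so extremes are at the endpoints: pressure = -3 gives hardness = 5; pressure = 6 gives hardness = 77.

5 to 77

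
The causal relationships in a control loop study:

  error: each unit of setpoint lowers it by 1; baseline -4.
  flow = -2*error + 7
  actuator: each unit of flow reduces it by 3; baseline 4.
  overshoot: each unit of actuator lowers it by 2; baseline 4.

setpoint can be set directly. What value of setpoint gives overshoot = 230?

setpoint = 12

Substituting into the flow equation gives flow = 2*setpoint + 15.
So actuator = -6*setpoint - 41.
Substituting into the overshoot equation gives overshoot = 12*setpoint + 86.
Solve 12*setpoint + 86 = 230: setpoint = (230 - 86) / 12 = 12.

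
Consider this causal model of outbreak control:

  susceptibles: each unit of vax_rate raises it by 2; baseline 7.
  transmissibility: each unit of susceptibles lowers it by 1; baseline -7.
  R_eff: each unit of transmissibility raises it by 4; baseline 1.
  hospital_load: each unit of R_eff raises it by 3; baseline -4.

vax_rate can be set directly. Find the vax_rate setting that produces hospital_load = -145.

vax_rate = -1

Substituting into the transmissibility equation gives transmissibility = -2*vax_rate - 14.
This gives R_eff = -8*vax_rate - 55.
Substituting into the hospital_load equation gives hospital_load = -24*vax_rate - 169.
Solve -24*vax_rate - 169 = -145: vax_rate = (-145 + 169) / -24 = -1.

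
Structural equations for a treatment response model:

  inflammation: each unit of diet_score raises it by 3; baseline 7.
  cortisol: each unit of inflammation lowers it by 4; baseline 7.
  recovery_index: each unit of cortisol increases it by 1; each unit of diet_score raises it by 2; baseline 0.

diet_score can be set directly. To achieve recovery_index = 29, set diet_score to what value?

Substituting into the cortisol equation gives cortisol = -12*diet_score - 21.
This gives recovery_index = -10*diet_score - 21.
Solve -10*diet_score - 21 = 29: diet_score = (29 + 21) / -10 = -5.

diet_score = -5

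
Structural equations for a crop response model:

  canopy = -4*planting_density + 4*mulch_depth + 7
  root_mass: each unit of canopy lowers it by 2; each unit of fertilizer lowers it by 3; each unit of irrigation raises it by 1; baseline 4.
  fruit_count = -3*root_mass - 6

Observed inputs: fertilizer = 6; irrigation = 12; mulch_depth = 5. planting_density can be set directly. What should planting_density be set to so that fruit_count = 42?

planting_density = 5

Substituting into the canopy equation gives canopy = -4*planting_density + 27.
Substituting into the root_mass equation gives root_mass = 8*planting_density - 56.
Substituting into the fruit_count equation gives fruit_count = -24*planting_density + 162.
Solve -24*planting_density + 162 = 42: planting_density = (42 - 162) / -24 = 5.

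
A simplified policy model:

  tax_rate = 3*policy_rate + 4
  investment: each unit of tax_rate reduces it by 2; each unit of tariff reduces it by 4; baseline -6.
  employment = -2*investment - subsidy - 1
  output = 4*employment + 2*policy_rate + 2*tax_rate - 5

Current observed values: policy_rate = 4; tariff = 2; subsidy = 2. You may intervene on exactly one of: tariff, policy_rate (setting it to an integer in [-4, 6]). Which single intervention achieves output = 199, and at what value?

Intervening on tariff: with other inputs at their observed values, output = 32*tariff + 327. Solving for 199 gives tariff = -4, within [-4, 6].
Intervening on policy_rate: output = 56*policy_rate + 167. Reaching 199 requires policy_rate = 4/7, not an integer.

set tariff = -4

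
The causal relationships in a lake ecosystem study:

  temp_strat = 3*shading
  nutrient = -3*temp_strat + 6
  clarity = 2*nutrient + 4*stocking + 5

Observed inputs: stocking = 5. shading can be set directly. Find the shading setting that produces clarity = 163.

shading = -7

Substituting into the nutrient equation gives nutrient = -9*shading + 6.
Substituting into the clarity equation gives clarity = -18*shading + 37.
Solve -18*shading + 37 = 163: shading = (163 - 37) / -18 = -7.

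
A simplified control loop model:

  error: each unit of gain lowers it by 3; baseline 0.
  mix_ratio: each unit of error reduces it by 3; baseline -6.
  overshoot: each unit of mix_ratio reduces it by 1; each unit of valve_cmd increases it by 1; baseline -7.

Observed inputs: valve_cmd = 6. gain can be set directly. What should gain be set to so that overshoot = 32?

Substituting into the mix_ratio equation gives mix_ratio = 9*gain - 6.
This gives overshoot = -9*gain + 5.
Solve -9*gain + 5 = 32: gain = (32 - 5) / -9 = -3.

gain = -3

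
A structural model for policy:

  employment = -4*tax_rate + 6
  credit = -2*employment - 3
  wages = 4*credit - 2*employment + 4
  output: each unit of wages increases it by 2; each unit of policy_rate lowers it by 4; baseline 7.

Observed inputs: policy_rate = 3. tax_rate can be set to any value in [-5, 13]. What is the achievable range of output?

-541 to 899

Substituting into the credit equation gives credit = 8*tax_rate - 15.
Substituting into the wages equation gives wages = 40*tax_rate - 68.
Substituting into the output equation gives output = 80*tax_rate - 141.
Linear in tax_rate, so extremes are at the endpoints: tax_rate = -5 gives output = -541; tax_rate = 13 gives output = 899.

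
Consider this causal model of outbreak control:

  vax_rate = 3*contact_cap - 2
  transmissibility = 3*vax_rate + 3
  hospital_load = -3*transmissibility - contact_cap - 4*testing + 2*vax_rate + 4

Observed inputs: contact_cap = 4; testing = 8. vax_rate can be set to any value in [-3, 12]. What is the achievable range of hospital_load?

-125 to -20

Intervening on vax_rate fixes its value directly, overriding its dependence on contact_cap.
Substituting into the hospital_load equation gives hospital_load = -7*vax_rate - 41.
Linear in vax_rate, so extremes are at the endpoints: vax_rate = -3 gives hospital_load = -20; vax_rate = 12 gives hospital_load = -125.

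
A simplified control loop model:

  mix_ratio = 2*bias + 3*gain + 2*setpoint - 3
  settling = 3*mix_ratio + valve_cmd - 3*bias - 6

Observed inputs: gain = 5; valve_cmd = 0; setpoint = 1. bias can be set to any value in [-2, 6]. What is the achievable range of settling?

Substituting into the mix_ratio equation gives mix_ratio = 2*bias + 14.
So settling = 3*bias + 36.
Linear in bias, so extremes are at the endpoints: bias = -2 gives settling = 30; bias = 6 gives settling = 54.

30 to 54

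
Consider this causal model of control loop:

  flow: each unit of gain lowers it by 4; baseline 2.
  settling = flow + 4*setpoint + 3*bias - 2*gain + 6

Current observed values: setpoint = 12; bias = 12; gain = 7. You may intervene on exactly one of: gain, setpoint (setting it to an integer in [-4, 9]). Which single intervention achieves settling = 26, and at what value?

set setpoint = 6

Intervening on gain: settling = -6*gain + 92. Reaching 26 requires gain = 11, outside [-4, 9].
Intervening on setpoint: with other inputs at their observed values, settling = 4*setpoint + 2. Solving for 26 gives setpoint = 6, within [-4, 9].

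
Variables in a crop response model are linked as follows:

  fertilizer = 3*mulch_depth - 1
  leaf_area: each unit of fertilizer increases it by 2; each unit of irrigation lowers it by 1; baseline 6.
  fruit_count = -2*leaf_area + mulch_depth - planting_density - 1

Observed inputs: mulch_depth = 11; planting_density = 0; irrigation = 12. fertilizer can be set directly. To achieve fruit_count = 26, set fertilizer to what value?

fertilizer = -1

Intervening on fertilizer fixes its value directly, overriding its dependence on mulch_depth.
Substituting into the leaf_area equation gives leaf_area = 2*fertilizer - 6.
Substituting into the fruit_count equation gives fruit_count = -4*fertilizer + 22.
Solve -4*fertilizer + 22 = 26: fertilizer = (26 - 22) / -4 = -1.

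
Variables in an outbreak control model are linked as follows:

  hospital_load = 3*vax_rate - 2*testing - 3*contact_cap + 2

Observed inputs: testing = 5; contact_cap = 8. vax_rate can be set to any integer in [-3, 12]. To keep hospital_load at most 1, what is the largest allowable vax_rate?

vax_rate = 11

Substituting into the hospital_load equation gives hospital_load = 3*vax_rate - 32.
Require 3*vax_rate - 32 ≤ 1, so vax_rate ≤ 11.
The largest integer in [-3, 12] satisfying this is 11.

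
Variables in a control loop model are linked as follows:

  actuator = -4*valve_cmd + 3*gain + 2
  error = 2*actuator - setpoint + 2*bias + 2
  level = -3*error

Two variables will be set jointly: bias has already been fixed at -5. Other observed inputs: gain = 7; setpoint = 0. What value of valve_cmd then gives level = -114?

With bias held at -5:
Substituting into the actuator equation gives actuator = -4*valve_cmd + 23.
Substituting into the error equation gives error = -8*valve_cmd + 38.
level becomes 24*valve_cmd - 114.
Solve 24*valve_cmd - 114 = -114: valve_cmd = (-114 + 114) / 24 = 0.

valve_cmd = 0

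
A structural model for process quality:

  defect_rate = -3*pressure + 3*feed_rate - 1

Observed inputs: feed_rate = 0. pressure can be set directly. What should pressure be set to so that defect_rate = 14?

pressure = -5

Substituting into the defect_rate equation gives defect_rate = -3*pressure - 1.
Solve -3*pressure - 1 = 14: pressure = (14 + 1) / -3 = -5.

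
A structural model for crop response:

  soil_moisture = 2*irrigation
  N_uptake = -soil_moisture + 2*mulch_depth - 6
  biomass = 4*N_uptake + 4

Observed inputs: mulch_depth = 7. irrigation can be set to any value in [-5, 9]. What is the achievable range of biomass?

Substituting into the N_uptake equation gives N_uptake = -2*irrigation + 8.
Substituting into the biomass equation gives biomass = -8*irrigation + 36.
Linear in irrigation, so extremes are at the endpoints: irrigation = -5 gives biomass = 76; irrigation = 9 gives biomass = -36.

-36 to 76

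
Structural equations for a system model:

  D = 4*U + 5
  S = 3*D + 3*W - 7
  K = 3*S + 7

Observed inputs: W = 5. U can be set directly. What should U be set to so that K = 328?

U = 7

Substituting into the S equation gives S = 12*U + 23.
Substituting into the K equation gives K = 36*U + 76.
Solve 36*U + 76 = 328: U = (328 - 76) / 36 = 7.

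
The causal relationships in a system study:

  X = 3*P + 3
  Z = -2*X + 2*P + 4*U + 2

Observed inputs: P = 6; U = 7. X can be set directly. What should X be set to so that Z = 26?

Intervening on X fixes its value directly, overriding its dependence on P.
Substituting into the Z equation gives Z = -2*X + 42.
Solve -2*X + 42 = 26: X = (26 - 42) / -2 = 8.

X = 8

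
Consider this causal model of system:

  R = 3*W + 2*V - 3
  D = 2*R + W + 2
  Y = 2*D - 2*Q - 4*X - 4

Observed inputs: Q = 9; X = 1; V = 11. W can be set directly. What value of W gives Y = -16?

Substituting into the R equation gives R = 3*W + 19.
D becomes 7*W + 40.
This gives Y = 14*W + 54.
Solve 14*W + 54 = -16: W = (-16 - 54) / 14 = -5.

W = -5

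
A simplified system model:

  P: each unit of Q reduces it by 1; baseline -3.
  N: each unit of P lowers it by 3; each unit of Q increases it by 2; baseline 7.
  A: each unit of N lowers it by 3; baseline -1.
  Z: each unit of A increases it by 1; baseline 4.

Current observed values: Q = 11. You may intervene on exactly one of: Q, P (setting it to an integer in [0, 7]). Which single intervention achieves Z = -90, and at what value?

set Q = 3

Intervening on Q: with other inputs at their observed values, Z = -15*Q - 45. Solving for -90 gives Q = 3, within [0, 7].
Intervening on P: Z = 9*P - 84. Reaching -90 requires P = -2/3, not an integer.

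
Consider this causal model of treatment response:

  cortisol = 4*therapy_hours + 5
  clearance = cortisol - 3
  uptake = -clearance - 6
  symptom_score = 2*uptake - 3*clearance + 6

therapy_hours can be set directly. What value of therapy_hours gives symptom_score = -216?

therapy_hours = 10

Substituting into the clearance equation gives clearance = 4*therapy_hours + 2.
Substituting into the uptake equation gives uptake = -4*therapy_hours - 8.
Substituting into the symptom_score equation gives symptom_score = -20*therapy_hours - 16.
Solve -20*therapy_hours - 16 = -216: therapy_hours = (-216 + 16) / -20 = 10.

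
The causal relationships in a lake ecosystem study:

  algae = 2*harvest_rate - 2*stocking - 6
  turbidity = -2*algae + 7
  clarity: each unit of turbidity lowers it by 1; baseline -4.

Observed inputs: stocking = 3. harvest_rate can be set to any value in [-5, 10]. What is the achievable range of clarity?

Substituting into the algae equation gives algae = 2*harvest_rate - 12.
So turbidity = -4*harvest_rate + 31.
Substituting into the clarity equation gives clarity = 4*harvest_rate - 35.
Linear in harvest_rate, so extremes are at the endpoints: harvest_rate = -5 gives clarity = -55; harvest_rate = 10 gives clarity = 5.

-55 to 5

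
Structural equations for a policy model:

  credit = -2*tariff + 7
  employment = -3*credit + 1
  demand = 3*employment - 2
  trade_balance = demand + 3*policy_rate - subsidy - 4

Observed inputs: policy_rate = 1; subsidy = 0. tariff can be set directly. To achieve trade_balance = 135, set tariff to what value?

tariff = 11

Substituting into the employment equation gives employment = 6*tariff - 20.
This gives demand = 18*tariff - 62.
Substituting into the trade_balance equation gives trade_balance = 18*tariff - 63.
Solve 18*tariff - 63 = 135: tariff = (135 + 63) / 18 = 11.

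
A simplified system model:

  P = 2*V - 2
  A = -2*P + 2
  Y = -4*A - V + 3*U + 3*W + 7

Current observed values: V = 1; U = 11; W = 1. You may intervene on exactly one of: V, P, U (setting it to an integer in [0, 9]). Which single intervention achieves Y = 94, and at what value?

Intervening on V: with other inputs at their observed values, Y = 15*V + 19. Solving for 94 gives V = 5, within [0, 9].
Intervening on P: Y = 8*P + 34. Reaching 94 requires P = 15/2, not an integer.
Intervening on U: Y = 3*U + 1. Reaching 94 requires U = 31, outside [0, 9].

set V = 5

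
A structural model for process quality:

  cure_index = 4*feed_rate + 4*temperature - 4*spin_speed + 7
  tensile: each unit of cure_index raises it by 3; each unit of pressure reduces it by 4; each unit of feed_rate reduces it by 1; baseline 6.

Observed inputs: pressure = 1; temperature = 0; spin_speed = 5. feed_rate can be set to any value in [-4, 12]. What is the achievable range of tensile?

Substituting into the cure_index equation gives cure_index = 4*feed_rate - 13.
Substituting into the tensile equation gives tensile = 11*feed_rate - 37.
Linear in feed_rate, so extremes are at the endpoints: feed_rate = -4 gives tensile = -81; feed_rate = 12 gives tensile = 95.

-81 to 95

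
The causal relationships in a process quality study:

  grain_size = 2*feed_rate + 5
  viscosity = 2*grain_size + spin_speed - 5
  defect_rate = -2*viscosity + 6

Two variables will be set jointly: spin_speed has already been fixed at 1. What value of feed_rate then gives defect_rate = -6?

With spin_speed held at 1:
Substituting into the viscosity equation gives viscosity = 4*feed_rate + 6.
This gives defect_rate = -8*feed_rate - 6.
Solve -8*feed_rate - 6 = -6: feed_rate = (-6 + 6) / -8 = 0.

feed_rate = 0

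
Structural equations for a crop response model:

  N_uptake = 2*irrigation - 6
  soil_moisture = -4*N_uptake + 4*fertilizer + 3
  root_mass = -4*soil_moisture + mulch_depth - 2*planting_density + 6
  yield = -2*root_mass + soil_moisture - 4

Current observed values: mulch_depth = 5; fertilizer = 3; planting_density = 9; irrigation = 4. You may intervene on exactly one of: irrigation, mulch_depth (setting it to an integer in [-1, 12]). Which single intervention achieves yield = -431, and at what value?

set irrigation = 11

Intervening on irrigation: with other inputs at their observed values, yield = -72*irrigation + 361. Solving for -431 gives irrigation = 11, within [-1, 12].
Intervening on mulch_depth: yield = -2*mulch_depth + 83. Reaching -431 requires mulch_depth = 257, outside [-1, 12].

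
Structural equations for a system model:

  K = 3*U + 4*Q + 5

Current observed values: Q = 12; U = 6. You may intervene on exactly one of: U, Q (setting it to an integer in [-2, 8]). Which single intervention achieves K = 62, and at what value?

set U = 3

Intervening on U: with other inputs at their observed values, K = 3*U + 53. Solving for 62 gives U = 3, within [-2, 8].
Intervening on Q: K = 4*Q + 23. Reaching 62 requires Q = 39/4, not an integer.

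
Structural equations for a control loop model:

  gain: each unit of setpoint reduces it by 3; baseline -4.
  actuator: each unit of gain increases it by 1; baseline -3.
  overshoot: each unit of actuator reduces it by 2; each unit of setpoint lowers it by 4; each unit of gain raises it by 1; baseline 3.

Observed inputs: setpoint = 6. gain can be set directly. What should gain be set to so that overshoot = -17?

gain = 2

Intervening on gain fixes its value directly, overriding its dependence on setpoint.
Substituting into the overshoot equation gives overshoot = -gain - 15.
Solve -gain - 15 = -17: gain = (-17 + 15) / -1 = 2.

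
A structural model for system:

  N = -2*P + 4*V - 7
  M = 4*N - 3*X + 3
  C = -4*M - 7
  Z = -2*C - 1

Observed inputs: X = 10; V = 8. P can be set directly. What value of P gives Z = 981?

Substituting into the N equation gives N = -2*P + 25.
Substituting into the M equation gives M = -8*P + 73.
Substituting into the C equation gives C = 32*P - 299.
This gives Z = -64*P + 597.
Solve -64*P + 597 = 981: P = (981 - 597) / -64 = -6.

P = -6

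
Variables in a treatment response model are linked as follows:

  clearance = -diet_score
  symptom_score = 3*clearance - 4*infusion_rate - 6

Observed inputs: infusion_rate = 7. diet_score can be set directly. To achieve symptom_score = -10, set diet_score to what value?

Substituting into the symptom_score equation gives symptom_score = -3*diet_score - 34.
Solve -3*diet_score - 34 = -10: diet_score = (-10 + 34) / -3 = -8.

diet_score = -8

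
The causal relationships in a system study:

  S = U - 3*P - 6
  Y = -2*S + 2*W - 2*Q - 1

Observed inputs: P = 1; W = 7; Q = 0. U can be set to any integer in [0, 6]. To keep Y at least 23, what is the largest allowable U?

U = 4

Substituting into the S equation gives S = U - 9.
Substituting into the Y equation gives Y = -2*U + 31.
Require -2*U + 31 ≥ 23, so U ≤ 4.
The largest integer in [0, 6] satisfying this is 4.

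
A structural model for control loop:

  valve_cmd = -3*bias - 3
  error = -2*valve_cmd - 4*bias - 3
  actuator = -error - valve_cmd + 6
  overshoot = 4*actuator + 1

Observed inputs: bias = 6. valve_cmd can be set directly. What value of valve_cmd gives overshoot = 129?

valve_cmd = -1

Intervening on valve_cmd fixes its value directly, overriding its dependence on bias.
Substituting into the error equation gives error = -2*valve_cmd - 27.
actuator becomes valve_cmd + 33.
So overshoot = 4*valve_cmd + 133.
Solve 4*valve_cmd + 133 = 129: valve_cmd = (129 - 133) / 4 = -1.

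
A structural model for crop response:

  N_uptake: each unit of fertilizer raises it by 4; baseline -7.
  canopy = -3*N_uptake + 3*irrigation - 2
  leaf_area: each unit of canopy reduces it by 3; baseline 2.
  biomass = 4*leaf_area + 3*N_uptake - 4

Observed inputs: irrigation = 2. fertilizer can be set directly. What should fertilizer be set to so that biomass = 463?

fertilizer = 5

Substituting into the canopy equation gives canopy = -12*fertilizer + 25.
This gives leaf_area = 36*fertilizer - 73.
This gives biomass = 156*fertilizer - 317.
Solve 156*fertilizer - 317 = 463: fertilizer = (463 + 317) / 156 = 5.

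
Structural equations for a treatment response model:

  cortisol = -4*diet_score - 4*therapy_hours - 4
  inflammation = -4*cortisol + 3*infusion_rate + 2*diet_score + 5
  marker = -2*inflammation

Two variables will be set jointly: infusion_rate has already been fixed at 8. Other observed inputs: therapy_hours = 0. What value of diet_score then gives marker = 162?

With infusion_rate held at 8:
Substituting into the cortisol equation gives cortisol = -4*diet_score - 4.
So inflammation = 18*diet_score + 45.
Substituting into the marker equation gives marker = -36*diet_score - 90.
Solve -36*diet_score - 90 = 162: diet_score = (162 + 90) / -36 = -7.

diet_score = -7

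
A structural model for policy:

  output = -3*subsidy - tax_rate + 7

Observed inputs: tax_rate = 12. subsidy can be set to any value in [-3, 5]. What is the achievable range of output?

Substituting into the output equation gives output = -3*subsidy - 5.
Linear in subsidy, so extremes are at the endpoints: subsidy = -3 gives output = 4; subsidy = 5 gives output = -20.

-20 to 4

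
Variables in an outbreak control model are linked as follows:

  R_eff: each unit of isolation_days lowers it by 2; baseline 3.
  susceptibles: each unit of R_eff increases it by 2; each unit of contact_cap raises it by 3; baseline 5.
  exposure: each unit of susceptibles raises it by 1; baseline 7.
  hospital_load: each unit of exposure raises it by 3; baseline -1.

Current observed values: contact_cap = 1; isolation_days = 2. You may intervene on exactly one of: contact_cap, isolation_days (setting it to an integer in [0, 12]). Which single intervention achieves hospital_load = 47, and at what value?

set contact_cap = 2

Intervening on contact_cap: with other inputs at their observed values, hospital_load = 9*contact_cap + 29. Solving for 47 gives contact_cap = 2, within [0, 12].
Intervening on isolation_days: hospital_load = -12*isolation_days + 62. Reaching 47 requires isolation_days = 5/4, not an integer.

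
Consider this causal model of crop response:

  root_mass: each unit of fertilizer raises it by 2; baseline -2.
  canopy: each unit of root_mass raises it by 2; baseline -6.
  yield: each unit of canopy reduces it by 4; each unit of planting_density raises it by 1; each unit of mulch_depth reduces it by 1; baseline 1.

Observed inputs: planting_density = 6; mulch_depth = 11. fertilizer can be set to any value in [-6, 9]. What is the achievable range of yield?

Substituting into the canopy equation gives canopy = 4*fertilizer - 10.
Substituting into the yield equation gives yield = -16*fertilizer + 36.
Linear in fertilizer, so extremes are at the endpoints: fertilizer = -6 gives yield = 132; fertilizer = 9 gives yield = -108.

-108 to 132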